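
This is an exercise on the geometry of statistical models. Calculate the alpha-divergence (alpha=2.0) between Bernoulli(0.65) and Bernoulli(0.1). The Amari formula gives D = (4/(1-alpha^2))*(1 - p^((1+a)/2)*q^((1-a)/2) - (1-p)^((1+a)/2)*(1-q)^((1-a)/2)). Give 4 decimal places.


Amari alpha-divergence:
D = (4/(1-alpha^2))*(1 - p^((1+a)/2)*q^((1-a)/2) - (1-p)^((1+a)/2)*(1-q)^((1-a)/2)).
alpha = 2.0, p = 0.65, q = 0.1.
e1 = (1+alpha)/2 = 1.5, e2 = (1-alpha)/2 = -0.5.
t1 = p^e1 * q^e2 = 0.65^1.5 * 0.1^-0.5 = 1.657181.
t2 = (1-p)^e1 * (1-q)^e2 = 0.35^1.5 * 0.9^-0.5 = 0.218263.
4/(1-alpha^2) = -1.333333.
D = -1.333333*(1 - 1.657181 - 0.218263) = 1.1673

1.1673


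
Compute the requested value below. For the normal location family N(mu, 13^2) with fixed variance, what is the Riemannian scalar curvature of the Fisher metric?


This family has a single free parameter, so its statistical manifold
is 1-dimensional. The Riemann curvature tensor of any 1-dimensional
Riemannian manifold vanishes identically, so R = 0.

0


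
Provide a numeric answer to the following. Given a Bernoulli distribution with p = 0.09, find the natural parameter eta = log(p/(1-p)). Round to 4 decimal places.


Natural parameter for Bernoulli: eta = log(p/(1-p)).
p = 0.09, 1-p = 0.91.
p/(1-p) = 0.098901.
eta = log(0.098901) = -2.3136

-2.3136


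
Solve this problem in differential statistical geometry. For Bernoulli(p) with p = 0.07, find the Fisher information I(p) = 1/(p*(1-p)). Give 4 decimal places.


For Bernoulli(p), Fisher information is I(p) = 1/(p*(1-p)).
p = 0.07, 1-p = 0.93.
p*(1-p) = 0.0651.
I(p) = 1/0.0651 = 15.3610

15.3610


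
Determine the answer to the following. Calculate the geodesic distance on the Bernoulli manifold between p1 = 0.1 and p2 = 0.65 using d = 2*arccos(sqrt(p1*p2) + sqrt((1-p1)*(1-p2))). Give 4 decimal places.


Geodesic distance on Bernoulli manifold:
d(p1,p2) = 2*arccos(sqrt(p1*p2) + sqrt((1-p1)*(1-p2))).
sqrt(p1*p2) = sqrt(0.1*0.65) = 0.254951.
sqrt((1-p1)*(1-p2)) = sqrt(0.9*0.35) = 0.561249.
arg = 0.254951 + 0.561249 = 0.8162.
d = 2*arccos(0.8162) = 1.2320

1.2320


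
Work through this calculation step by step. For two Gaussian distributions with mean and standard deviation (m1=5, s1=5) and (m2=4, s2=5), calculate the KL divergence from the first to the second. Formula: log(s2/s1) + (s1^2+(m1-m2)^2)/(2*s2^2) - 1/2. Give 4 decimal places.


KL divergence between normal distributions:
KL = log(s2/s1) + (s1^2 + (m1-m2)^2)/(2*s2^2) - 1/2.
log(5/5) = 0.0.
(5^2 + (5-4)^2)/(2*5^2) = (25 + 1)/50 = 0.52.
KL = 0.0 + 0.52 - 0.5 = 0.0200

0.0200


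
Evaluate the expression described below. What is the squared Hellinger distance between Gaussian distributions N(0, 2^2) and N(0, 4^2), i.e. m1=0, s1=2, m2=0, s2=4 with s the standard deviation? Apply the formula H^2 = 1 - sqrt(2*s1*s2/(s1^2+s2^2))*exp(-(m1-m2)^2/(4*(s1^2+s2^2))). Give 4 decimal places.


Squared Hellinger distance for Gaussians:
H^2 = 1 - sqrt(2*s1*s2/(s1^2+s2^2)) * exp(-(m1-m2)^2/(4*(s1^2+s2^2))).
s1^2 = 4, s2^2 = 16, s1^2+s2^2 = 20.
sqrt(2*2*4/(20)) = 0.894427.
(m1-m2)^2 = (0)^2 = 0.
exp(-0/(4*20)) = exp(0.0) = 1.0.
H^2 = 1 - 0.894427*1.0 = 0.1056

0.1056


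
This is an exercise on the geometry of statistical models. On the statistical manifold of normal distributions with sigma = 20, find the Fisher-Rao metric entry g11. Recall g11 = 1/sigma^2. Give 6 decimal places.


For the 2-parameter normal family, the Fisher metric has:
  g11 = 1/sigma^2, g22 = 2/sigma^2.
sigma = 20, sigma^2 = 400.
g11 = 0.002500

0.002500


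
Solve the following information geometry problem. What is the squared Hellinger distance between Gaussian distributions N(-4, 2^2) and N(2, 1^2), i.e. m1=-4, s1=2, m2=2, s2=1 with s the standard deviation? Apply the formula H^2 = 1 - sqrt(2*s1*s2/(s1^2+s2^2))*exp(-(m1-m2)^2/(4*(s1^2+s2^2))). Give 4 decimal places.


Squared Hellinger distance for Gaussians:
H^2 = 1 - sqrt(2*s1*s2/(s1^2+s2^2)) * exp(-(m1-m2)^2/(4*(s1^2+s2^2))).
s1^2 = 4, s2^2 = 1, s1^2+s2^2 = 5.
sqrt(2*2*1/(5)) = 0.894427.
(m1-m2)^2 = (-6)^2 = 36.
exp(-36/(4*5)) = exp(-1.8) = 0.165299.
H^2 = 1 - 0.894427*0.165299 = 0.8522

0.8522


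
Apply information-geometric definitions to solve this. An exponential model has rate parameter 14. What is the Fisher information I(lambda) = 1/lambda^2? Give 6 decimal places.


Fisher information for exponential: I(lambda) = 1/lambda^2.
lambda = 14, lambda^2 = 196.
I = 1/196 = 0.005102

0.005102


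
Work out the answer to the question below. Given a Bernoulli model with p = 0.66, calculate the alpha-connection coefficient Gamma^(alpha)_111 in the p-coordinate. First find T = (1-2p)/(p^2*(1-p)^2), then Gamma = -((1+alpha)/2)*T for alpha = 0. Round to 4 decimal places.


Skewness (Amari-Chentsov) tensor: T = (1-2p)/(p^2*(1-p)^2).
p = 0.66, 1-2p = -0.32, p^2 = 0.4356, (1-p)^2 = 0.1156.
T = -0.32/(0.4356 * 0.1156) = -6.354835.
In the p-coordinate, Gamma^(alpha) = Gamma^(0) - (alpha/2)*T with Gamma^(0) = (1/2)*g'(p) = -T/2,
so Gamma^(alpha) = -((1+alpha)/2)*T.
alpha = 0, -(1+alpha)/2 = -0.5.
Gamma = -0.5 * -6.354835 = 3.1774

3.1774


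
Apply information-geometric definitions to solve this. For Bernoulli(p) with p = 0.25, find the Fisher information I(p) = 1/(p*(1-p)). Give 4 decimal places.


For Bernoulli(p), Fisher information is I(p) = 1/(p*(1-p)).
p = 0.25, 1-p = 0.75.
p*(1-p) = 0.1875.
I(p) = 1/0.1875 = 5.3333

5.3333


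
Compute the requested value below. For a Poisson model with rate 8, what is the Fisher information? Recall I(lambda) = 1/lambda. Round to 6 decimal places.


Fisher information for Poisson: I(lambda) = 1/lambda.
lambda = 8.
I(lambda) = 1/8 = 0.125000

0.125000


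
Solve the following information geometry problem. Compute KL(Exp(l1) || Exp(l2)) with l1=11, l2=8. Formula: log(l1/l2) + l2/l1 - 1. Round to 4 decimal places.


KL divergence for exponential family:
KL = log(l1/l2) + l2/l1 - 1.
log(11/8) = 0.318454.
8/11 = 0.727273.
KL = 0.318454 + 0.727273 - 1 = 0.0457

0.0457


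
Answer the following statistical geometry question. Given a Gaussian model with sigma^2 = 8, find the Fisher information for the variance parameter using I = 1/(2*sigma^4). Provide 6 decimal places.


Fisher information for variance: I(sigma^2) = 1/(2*sigma^4).
sigma^2 = 8, so sigma^4 = 64.
I = 1/(2*64) = 1/128 = 0.007813

0.007813


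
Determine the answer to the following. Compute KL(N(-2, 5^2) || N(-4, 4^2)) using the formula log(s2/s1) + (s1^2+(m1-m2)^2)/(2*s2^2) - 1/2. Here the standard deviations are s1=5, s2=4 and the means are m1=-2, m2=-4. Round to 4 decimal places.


KL divergence between normal distributions:
KL = log(s2/s1) + (s1^2 + (m1-m2)^2)/(2*s2^2) - 1/2.
log(4/5) = -0.223144.
(5^2 + (-2--4)^2)/(2*4^2) = (25 + 4)/32 = 0.90625.
KL = -0.223144 + 0.90625 - 0.5 = 0.1831

0.1831


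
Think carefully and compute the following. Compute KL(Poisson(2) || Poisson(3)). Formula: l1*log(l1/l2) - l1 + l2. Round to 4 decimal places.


KL divergence for Poisson:
KL = l1*log(l1/l2) - l1 + l2.
l1 = 2, l2 = 3.
log(2/3) = -0.405465.
l1*log(l1/l2) = 2 * -0.405465 = -0.81093.
KL = -0.81093 - 2 + 3 = 0.1891

0.1891


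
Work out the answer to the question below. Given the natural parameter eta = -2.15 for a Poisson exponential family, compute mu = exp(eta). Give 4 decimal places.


Expectation parameter for Poisson exponential family:
mu = exp(eta).
eta = -2.15.
mu = exp(-2.15) = 0.1165

0.1165


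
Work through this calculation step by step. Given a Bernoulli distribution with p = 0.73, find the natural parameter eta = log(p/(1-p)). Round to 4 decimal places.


Natural parameter for Bernoulli: eta = log(p/(1-p)).
p = 0.73, 1-p = 0.27.
p/(1-p) = 2.703704.
eta = log(2.703704) = 0.9946

0.9946


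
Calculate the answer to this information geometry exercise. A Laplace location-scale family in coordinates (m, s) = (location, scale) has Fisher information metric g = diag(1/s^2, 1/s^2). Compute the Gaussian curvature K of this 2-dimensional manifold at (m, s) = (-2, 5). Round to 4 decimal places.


The metric has the form g = (A dm^2 + B ds^2)/s^2 with A = 1, B = 1.
Substitute u = sqrt(A/B)*m: g = B*(du^2 + ds^2)/s^2, i.e. B times the
Poincare upper half-plane metric, which has constant Gaussian curvature -1.
Scaling a 2D metric by a constant c divides the Gaussian curvature by c,
so K = -1/B = -1/(1) = -1.0000 everywhere (the point (m, s) = (-2, 5) is irrelevant:
the curvature is constant).
The requested Gaussian curvature is K = -1.0000.

-1.0000


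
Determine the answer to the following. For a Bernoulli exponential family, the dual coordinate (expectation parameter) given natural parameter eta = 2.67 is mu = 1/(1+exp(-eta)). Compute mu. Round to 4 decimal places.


Dual coordinate (expectation parameter) for Bernoulli:
mu = 1/(1+exp(-eta)).
eta = 2.67.
exp(-eta) = exp(-2.67) = 0.069252.
mu = 1/(1+0.069252) = 0.9352

0.9352


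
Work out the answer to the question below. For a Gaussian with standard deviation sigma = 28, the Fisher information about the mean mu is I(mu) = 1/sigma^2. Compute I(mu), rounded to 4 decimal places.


The Fisher information for the mean of a normal distribution is I(mu) = 1/sigma^2.
sigma = 28, so sigma^2 = 784.
I(mu) = 1/784 = 0.0013

0.0013


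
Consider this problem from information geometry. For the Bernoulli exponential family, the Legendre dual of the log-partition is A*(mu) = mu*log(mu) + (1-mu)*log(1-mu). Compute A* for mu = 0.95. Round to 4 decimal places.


Legendre transform for Bernoulli:
A*(mu) = mu*log(mu) + (1-mu)*log(1-mu).
mu = 0.95, 1-mu = 0.05.
mu*log(mu) = 0.95*log(0.95) = -0.048729.
(1-mu)*log(1-mu) = 0.05*log(0.05) = -0.149787.
A* = -0.048729 + -0.149787 = -0.1985

-0.1985


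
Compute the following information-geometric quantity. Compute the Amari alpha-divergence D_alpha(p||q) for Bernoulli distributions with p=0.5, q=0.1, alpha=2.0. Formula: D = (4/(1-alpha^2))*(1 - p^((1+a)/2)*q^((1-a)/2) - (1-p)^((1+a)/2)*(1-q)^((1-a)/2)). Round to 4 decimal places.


Amari alpha-divergence:
D = (4/(1-alpha^2))*(1 - p^((1+a)/2)*q^((1-a)/2) - (1-p)^((1+a)/2)*(1-q)^((1-a)/2)).
alpha = 2.0, p = 0.5, q = 0.1.
e1 = (1+alpha)/2 = 1.5, e2 = (1-alpha)/2 = -0.5.
t1 = p^e1 * q^e2 = 0.5^1.5 * 0.1^-0.5 = 1.118034.
t2 = (1-p)^e1 * (1-q)^e2 = 0.5^1.5 * 0.9^-0.5 = 0.372678.
4/(1-alpha^2) = -1.333333.
D = -1.333333*(1 - 1.118034 - 0.372678) = 0.6543

0.6543


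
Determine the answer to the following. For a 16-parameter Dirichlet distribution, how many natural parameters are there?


Exponential family dimension calculation:
Dirichlet with 16 components has 16 natural parameters.

16


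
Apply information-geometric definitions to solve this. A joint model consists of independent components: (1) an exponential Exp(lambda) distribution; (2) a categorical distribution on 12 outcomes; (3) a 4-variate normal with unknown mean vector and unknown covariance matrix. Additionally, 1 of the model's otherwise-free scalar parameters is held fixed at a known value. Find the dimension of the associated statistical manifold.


The dimension of a statistical manifold equals the number of free
(independent) real parameters of the model. For a product of independent
blocks the parameter counts add.
- exponential (lambda): 1.
- categorical on 12 outcomes (probabilities sum to 1): 12-1 = 11.
- 4-variate normal: 4 (mean) + 4*5/2 = 10 (symmetric covariance) = 14.
Total = 1 + 11 + 14 = 26.
1 parameter(s) fixed at known values: 26 - 1 = 25.
Dimension = 25

25


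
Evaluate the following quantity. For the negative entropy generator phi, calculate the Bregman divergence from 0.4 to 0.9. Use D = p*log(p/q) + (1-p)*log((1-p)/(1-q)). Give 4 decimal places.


Bregman divergence with negative entropy generator:
D = p*log(p/q) + (1-p)*log((1-p)/(1-q)).
p = 0.4, q = 0.9.
p*log(p/q) = 0.4*log(0.4/0.9) = -0.324372.
(1-p)*log((1-p)/(1-q)) = 0.6*log(0.6/0.1) = 1.075056.
D = -0.324372 + 1.075056 = 0.7507

0.7507


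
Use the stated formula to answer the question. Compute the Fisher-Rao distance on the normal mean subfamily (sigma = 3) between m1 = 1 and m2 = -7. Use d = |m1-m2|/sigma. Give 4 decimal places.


On the fixed-variance normal subfamily, geodesic distance = |m1-m2|/sigma.
|1 - -7| = 8.
sigma = 3.
d = 8/3 = 2.6667

2.6667


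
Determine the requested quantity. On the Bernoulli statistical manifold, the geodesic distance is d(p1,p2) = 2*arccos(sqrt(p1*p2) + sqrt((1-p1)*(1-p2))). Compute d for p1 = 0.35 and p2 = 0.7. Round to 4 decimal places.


Geodesic distance on Bernoulli manifold:
d(p1,p2) = 2*arccos(sqrt(p1*p2) + sqrt((1-p1)*(1-p2))).
sqrt(p1*p2) = sqrt(0.35*0.7) = 0.494975.
sqrt((1-p1)*(1-p2)) = sqrt(0.65*0.3) = 0.441588.
arg = 0.494975 + 0.441588 = 0.936563.
d = 2*arccos(0.936563) = 0.7162

0.7162


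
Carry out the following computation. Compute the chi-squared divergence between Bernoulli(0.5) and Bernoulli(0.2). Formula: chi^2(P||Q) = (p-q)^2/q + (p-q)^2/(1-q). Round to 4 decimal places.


Chi-squared divergence between Bernoulli distributions:
chi^2 = (p-q)^2/q + (p-q)^2/(1-q).
p = 0.5, q = 0.2, p-q = 0.3.
(p-q)^2 = 0.09.
term1 = 0.09/0.2 = 0.45.
term2 = 0.09/0.8 = 0.1125.
chi^2 = 0.45 + 0.1125 = 0.5625

0.5625


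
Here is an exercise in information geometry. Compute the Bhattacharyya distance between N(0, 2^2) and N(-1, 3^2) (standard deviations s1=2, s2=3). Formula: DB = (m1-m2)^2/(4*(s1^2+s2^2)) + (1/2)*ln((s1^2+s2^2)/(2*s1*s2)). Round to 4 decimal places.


Bhattacharyya distance between two Gaussians:
DB = (m1-m2)^2/(4*(s1^2+s2^2)) + (1/2)*ln((s1^2+s2^2)/(2*s1*s2)).
(m1-m2)^2 = (1)^2 = 1.
s1^2+s2^2 = 4 + 9 = 13.
term1 = 1/52 = 0.019231.
term2 = 0.5*ln(13/12.0) = 0.040021.
DB = 0.019231 + 0.040021 = 0.0593

0.0593


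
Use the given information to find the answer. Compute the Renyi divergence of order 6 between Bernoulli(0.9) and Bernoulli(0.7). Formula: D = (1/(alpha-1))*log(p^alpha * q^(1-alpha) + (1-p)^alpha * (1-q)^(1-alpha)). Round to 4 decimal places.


Renyi divergence of order alpha between Bernoulli distributions:
D = (1/(alpha-1))*log(p^alpha * q^(1-alpha) + (1-p)^alpha * (1-q)^(1-alpha)).
alpha = 6, p = 0.9, q = 0.7.
p^alpha * q^(1-alpha) = 0.9^6 * 0.7^-5 = 3.162022.
(1-p)^alpha * (1-q)^(1-alpha) = 0.1^6 * 0.3^-5 = 0.000412.
sum = 3.162022 + 0.000412 = 3.162433.
D = (1/5)*log(3.162433) = 0.2303

0.2303


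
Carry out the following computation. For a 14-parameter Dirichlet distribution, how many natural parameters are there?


Exponential family dimension calculation:
Dirichlet with 14 components has 14 natural parameters.

14


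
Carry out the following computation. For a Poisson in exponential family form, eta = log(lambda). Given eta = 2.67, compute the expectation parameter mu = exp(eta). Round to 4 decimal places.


Expectation parameter for Poisson exponential family:
mu = exp(eta).
eta = 2.67.
mu = exp(2.67) = 14.4400

14.4400


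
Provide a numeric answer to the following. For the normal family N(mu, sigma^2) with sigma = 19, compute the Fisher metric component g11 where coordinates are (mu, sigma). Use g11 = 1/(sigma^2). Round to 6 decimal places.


For the 2-parameter normal family, the Fisher metric has:
  g11 = 1/sigma^2, g22 = 2/sigma^2.
sigma = 19, sigma^2 = 361.
g11 = 0.002770

0.002770


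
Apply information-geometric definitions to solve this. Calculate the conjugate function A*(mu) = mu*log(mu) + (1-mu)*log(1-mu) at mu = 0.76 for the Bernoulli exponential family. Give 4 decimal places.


Legendre transform for Bernoulli:
A*(mu) = mu*log(mu) + (1-mu)*log(1-mu).
mu = 0.76, 1-mu = 0.24.
mu*log(mu) = 0.76*log(0.76) = -0.208572.
(1-mu)*log(1-mu) = 0.24*log(0.24) = -0.342508.
A* = -0.208572 + -0.342508 = -0.5511

-0.5511


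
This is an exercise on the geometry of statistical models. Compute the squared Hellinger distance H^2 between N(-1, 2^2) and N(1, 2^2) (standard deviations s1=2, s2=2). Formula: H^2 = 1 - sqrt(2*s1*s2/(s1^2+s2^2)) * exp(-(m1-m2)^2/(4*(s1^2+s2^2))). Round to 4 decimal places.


Squared Hellinger distance for Gaussians:
H^2 = 1 - sqrt(2*s1*s2/(s1^2+s2^2)) * exp(-(m1-m2)^2/(4*(s1^2+s2^2))).
s1^2 = 4, s2^2 = 4, s1^2+s2^2 = 8.
sqrt(2*2*2/(8)) = 1.0.
(m1-m2)^2 = (-2)^2 = 4.
exp(-4/(4*8)) = exp(-0.125) = 0.882497.
H^2 = 1 - 1.0*0.882497 = 0.1175

0.1175


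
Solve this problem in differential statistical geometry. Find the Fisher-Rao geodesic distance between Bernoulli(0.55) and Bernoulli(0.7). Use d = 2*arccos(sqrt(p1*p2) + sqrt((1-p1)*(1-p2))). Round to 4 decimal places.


Geodesic distance on Bernoulli manifold:
d(p1,p2) = 2*arccos(sqrt(p1*p2) + sqrt((1-p1)*(1-p2))).
sqrt(p1*p2) = sqrt(0.55*0.7) = 0.620484.
sqrt((1-p1)*(1-p2)) = sqrt(0.45*0.3) = 0.367423.
arg = 0.620484 + 0.367423 = 0.987907.
d = 2*arccos(0.987907) = 0.3113

0.3113


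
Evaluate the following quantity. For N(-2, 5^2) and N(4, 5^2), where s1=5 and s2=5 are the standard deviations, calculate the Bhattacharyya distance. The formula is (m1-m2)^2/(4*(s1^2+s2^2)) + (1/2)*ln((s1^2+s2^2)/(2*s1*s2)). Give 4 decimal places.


Bhattacharyya distance between two Gaussians:
DB = (m1-m2)^2/(4*(s1^2+s2^2)) + (1/2)*ln((s1^2+s2^2)/(2*s1*s2)).
(m1-m2)^2 = (-6)^2 = 36.
s1^2+s2^2 = 25 + 25 = 50.
term1 = 36/200 = 0.18.
term2 = 0.5*ln(50/50.0) = 0.0.
DB = 0.18 + 0.0 = 0.1800

0.1800


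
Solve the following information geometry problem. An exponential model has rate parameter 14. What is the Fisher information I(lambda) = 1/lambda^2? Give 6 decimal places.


Fisher information for exponential: I(lambda) = 1/lambda^2.
lambda = 14, lambda^2 = 196.
I = 1/196 = 0.005102

0.005102


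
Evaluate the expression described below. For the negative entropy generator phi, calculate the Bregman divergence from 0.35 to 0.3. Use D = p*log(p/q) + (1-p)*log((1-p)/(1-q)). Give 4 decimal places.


Bregman divergence with negative entropy generator:
D = p*log(p/q) + (1-p)*log((1-p)/(1-q)).
p = 0.35, q = 0.3.
p*log(p/q) = 0.35*log(0.35/0.3) = 0.053953.
(1-p)*log((1-p)/(1-q)) = 0.65*log(0.65/0.7) = -0.04817.
D = 0.053953 + -0.04817 = 0.0058

0.0058


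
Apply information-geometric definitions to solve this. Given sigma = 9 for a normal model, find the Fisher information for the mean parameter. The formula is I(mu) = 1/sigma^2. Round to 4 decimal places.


The Fisher information for the mean of a normal distribution is I(mu) = 1/sigma^2.
sigma = 9, so sigma^2 = 81.
I(mu) = 1/81 = 0.0123

0.0123


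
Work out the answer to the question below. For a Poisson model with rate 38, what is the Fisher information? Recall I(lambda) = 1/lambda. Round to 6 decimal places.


Fisher information for Poisson: I(lambda) = 1/lambda.
lambda = 38.
I(lambda) = 1/38 = 0.026316

0.026316


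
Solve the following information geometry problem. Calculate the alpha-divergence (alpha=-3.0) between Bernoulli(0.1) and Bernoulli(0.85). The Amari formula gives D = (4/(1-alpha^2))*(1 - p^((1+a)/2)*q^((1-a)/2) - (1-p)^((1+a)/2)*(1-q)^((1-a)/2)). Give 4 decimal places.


Amari alpha-divergence:
D = (4/(1-alpha^2))*(1 - p^((1+a)/2)*q^((1-a)/2) - (1-p)^((1+a)/2)*(1-q)^((1-a)/2)).
alpha = -3.0, p = 0.1, q = 0.85.
e1 = (1+alpha)/2 = -1.0, e2 = (1-alpha)/2 = 2.0.
t1 = p^e1 * q^e2 = 0.1^-1.0 * 0.85^2.0 = 7.225.
t2 = (1-p)^e1 * (1-q)^e2 = 0.9^-1.0 * 0.15^2.0 = 0.025.
4/(1-alpha^2) = -0.5.
D = -0.5*(1 - 7.225 - 0.025) = 3.1250

3.1250


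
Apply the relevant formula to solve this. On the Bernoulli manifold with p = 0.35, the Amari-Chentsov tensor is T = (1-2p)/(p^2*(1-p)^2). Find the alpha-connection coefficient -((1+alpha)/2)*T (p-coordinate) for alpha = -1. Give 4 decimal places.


Skewness (Amari-Chentsov) tensor: T = (1-2p)/(p^2*(1-p)^2).
p = 0.35, 1-2p = 0.3, p^2 = 0.1225, (1-p)^2 = 0.4225.
T = 0.3/(0.1225 * 0.4225) = 5.796401.
In the p-coordinate, Gamma^(alpha) = Gamma^(0) - (alpha/2)*T with Gamma^(0) = (1/2)*g'(p) = -T/2,
so Gamma^(alpha) = -((1+alpha)/2)*T.
alpha = -1, -(1+alpha)/2 = 0.0.
Gamma = 0.0 * 5.796401 = 0.0000

0.0000


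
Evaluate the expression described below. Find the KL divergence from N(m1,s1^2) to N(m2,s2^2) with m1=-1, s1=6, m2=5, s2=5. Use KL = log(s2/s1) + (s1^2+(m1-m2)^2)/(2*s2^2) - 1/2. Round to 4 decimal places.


KL divergence between normal distributions:
KL = log(s2/s1) + (s1^2 + (m1-m2)^2)/(2*s2^2) - 1/2.
log(5/6) = -0.182322.
(6^2 + (-1-5)^2)/(2*5^2) = (36 + 36)/50 = 1.44.
KL = -0.182322 + 1.44 - 0.5 = 0.7577

0.7577


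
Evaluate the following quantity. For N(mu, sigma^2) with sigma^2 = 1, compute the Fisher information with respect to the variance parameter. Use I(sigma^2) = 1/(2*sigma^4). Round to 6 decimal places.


Fisher information for variance: I(sigma^2) = 1/(2*sigma^4).
sigma^2 = 1, so sigma^4 = 1.
I = 1/(2*1) = 1/2 = 0.500000

0.500000


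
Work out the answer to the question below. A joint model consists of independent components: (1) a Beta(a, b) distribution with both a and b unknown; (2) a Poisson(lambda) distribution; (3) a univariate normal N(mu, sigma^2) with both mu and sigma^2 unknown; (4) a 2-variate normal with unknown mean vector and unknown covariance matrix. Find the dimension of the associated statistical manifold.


The dimension of a statistical manifold equals the number of free
(independent) real parameters of the model. For a product of independent
blocks the parameter counts add.
- Beta (a, b): 2.
- Poisson (lambda): 1.
- normal (mu, sigma^2): 2.
- 2-variate normal: 2 (mean) + 2*3/2 = 3 (symmetric covariance) = 5.
Total = 2 + 1 + 2 + 5 = 10.
Dimension = 10

10


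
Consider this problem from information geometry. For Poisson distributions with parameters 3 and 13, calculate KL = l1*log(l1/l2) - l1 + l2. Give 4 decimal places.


KL divergence for Poisson:
KL = l1*log(l1/l2) - l1 + l2.
l1 = 3, l2 = 13.
log(3/13) = -1.466337.
l1*log(l1/l2) = 3 * -1.466337 = -4.399011.
KL = -4.399011 - 3 + 13 = 5.6010

5.6010


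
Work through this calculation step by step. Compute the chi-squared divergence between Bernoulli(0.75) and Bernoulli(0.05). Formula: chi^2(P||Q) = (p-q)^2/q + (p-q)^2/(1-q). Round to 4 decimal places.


Chi-squared divergence between Bernoulli distributions:
chi^2 = (p-q)^2/q + (p-q)^2/(1-q).
p = 0.75, q = 0.05, p-q = 0.7.
(p-q)^2 = 0.49.
term1 = 0.49/0.05 = 9.8.
term2 = 0.49/0.95 = 0.515789.
chi^2 = 9.8 + 0.515789 = 10.3158

10.3158


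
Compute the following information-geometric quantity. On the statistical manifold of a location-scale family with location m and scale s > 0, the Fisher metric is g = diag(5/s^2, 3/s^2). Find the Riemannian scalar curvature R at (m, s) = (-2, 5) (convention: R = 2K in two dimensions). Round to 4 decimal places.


The metric has the form g = (A dm^2 + B ds^2)/s^2 with A = 5, B = 3.
Substitute u = sqrt(A/B)*m: g = B*(du^2 + ds^2)/s^2, i.e. B times the
Poincare upper half-plane metric, which has constant Gaussian curvature -1.
Scaling a 2D metric by a constant c divides the Gaussian curvature by c,
so K = -1/B = -1/(3) = -0.3333 everywhere (the point (m, s) = (-2, 5) is irrelevant:
the curvature is constant).
Scalar curvature in dimension 2: R = 2K = -2/(3) = -0.6667.

-0.6667


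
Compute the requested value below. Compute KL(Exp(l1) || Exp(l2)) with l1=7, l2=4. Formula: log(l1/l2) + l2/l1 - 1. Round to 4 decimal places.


KL divergence for exponential family:
KL = log(l1/l2) + l2/l1 - 1.
log(7/4) = 0.559616.
4/7 = 0.571429.
KL = 0.559616 + 0.571429 - 1 = 0.1310

0.1310


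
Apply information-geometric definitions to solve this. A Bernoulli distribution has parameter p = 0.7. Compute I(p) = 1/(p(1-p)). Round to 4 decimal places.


For Bernoulli(p), Fisher information is I(p) = 1/(p*(1-p)).
p = 0.7, 1-p = 0.3.
p*(1-p) = 0.21.
I(p) = 1/0.21 = 4.7619

4.7619


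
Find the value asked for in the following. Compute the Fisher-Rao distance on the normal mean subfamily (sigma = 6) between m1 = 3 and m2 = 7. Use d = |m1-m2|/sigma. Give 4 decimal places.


On the fixed-variance normal subfamily, geodesic distance = |m1-m2|/sigma.
|3 - 7| = 4.
sigma = 6.
d = 4/6 = 0.6667

0.6667


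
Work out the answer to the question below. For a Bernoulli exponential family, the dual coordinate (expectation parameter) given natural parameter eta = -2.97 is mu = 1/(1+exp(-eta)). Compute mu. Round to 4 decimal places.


Dual coordinate (expectation parameter) for Bernoulli:
mu = 1/(1+exp(-eta)).
eta = -2.97.
exp(-eta) = exp(2.97) = 19.49192.
mu = 1/(1+19.49192) = 0.0488

0.0488


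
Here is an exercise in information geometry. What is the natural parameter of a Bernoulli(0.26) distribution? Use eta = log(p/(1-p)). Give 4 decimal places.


Natural parameter for Bernoulli: eta = log(p/(1-p)).
p = 0.26, 1-p = 0.74.
p/(1-p) = 0.351351.
eta = log(0.351351) = -1.0460

-1.0460


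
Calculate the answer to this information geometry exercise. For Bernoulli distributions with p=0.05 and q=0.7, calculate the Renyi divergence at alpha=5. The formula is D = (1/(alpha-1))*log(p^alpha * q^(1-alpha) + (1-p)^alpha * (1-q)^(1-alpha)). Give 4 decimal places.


Renyi divergence of order alpha between Bernoulli distributions:
D = (1/(alpha-1))*log(p^alpha * q^(1-alpha) + (1-p)^alpha * (1-q)^(1-alpha)).
alpha = 5, p = 0.05, q = 0.7.
p^alpha * q^(1-alpha) = 0.05^5 * 0.7^-4 = 1e-06.
(1-p)^alpha * (1-q)^(1-alpha) = 0.95^5 * 0.3^-4 = 95.528511.
sum = 1e-06 + 95.528511 = 95.528512.
D = (1/4)*log(95.528512) = 1.1399

1.1399


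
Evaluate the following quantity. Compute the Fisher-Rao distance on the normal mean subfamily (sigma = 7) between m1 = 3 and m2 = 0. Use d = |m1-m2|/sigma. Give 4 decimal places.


On the fixed-variance normal subfamily, geodesic distance = |m1-m2|/sigma.
|3 - 0| = 3.
sigma = 7.
d = 3/7 = 0.4286

0.4286


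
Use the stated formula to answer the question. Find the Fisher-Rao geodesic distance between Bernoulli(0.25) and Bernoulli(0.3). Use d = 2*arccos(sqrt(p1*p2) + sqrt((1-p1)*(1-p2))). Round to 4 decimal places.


Geodesic distance on Bernoulli manifold:
d(p1,p2) = 2*arccos(sqrt(p1*p2) + sqrt((1-p1)*(1-p2))).
sqrt(p1*p2) = sqrt(0.25*0.3) = 0.273861.
sqrt((1-p1)*(1-p2)) = sqrt(0.75*0.7) = 0.724569.
arg = 0.273861 + 0.724569 = 0.99843.
d = 2*arccos(0.99843) = 0.1121

0.1121


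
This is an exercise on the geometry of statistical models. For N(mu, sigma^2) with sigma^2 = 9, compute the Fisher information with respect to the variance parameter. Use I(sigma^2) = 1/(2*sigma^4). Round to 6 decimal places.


Fisher information for variance: I(sigma^2) = 1/(2*sigma^4).
sigma^2 = 9, so sigma^4 = 81.
I = 1/(2*81) = 1/162 = 0.006173

0.006173


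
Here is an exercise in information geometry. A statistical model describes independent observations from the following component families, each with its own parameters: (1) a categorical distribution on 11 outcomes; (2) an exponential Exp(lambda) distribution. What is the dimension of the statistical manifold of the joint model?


The dimension of a statistical manifold equals the number of free
(independent) real parameters of the model. For a product of independent
blocks the parameter counts add.
- categorical on 11 outcomes (probabilities sum to 1): 11-1 = 10.
- exponential (lambda): 1.
Total = 10 + 1 = 11.
Dimension = 11

11


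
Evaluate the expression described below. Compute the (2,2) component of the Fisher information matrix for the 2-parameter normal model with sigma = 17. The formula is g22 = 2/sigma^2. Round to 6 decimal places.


For the 2-parameter normal family, the Fisher metric has:
  g11 = 1/sigma^2, g22 = 2/sigma^2.
sigma = 17, sigma^2 = 289.
g22 = 0.006920

0.006920


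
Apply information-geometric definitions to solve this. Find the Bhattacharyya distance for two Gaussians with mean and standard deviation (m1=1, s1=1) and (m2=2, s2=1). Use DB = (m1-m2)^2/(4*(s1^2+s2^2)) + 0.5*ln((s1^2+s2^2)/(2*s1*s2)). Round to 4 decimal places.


Bhattacharyya distance between two Gaussians:
DB = (m1-m2)^2/(4*(s1^2+s2^2)) + (1/2)*ln((s1^2+s2^2)/(2*s1*s2)).
(m1-m2)^2 = (-1)^2 = 1.
s1^2+s2^2 = 1 + 1 = 2.
term1 = 1/8 = 0.125.
term2 = 0.5*ln(2/2.0) = 0.0.
DB = 0.125 + 0.0 = 0.1250

0.1250


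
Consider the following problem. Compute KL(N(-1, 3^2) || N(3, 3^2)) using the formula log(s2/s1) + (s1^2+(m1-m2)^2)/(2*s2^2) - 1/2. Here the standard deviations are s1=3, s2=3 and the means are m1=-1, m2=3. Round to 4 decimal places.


KL divergence between normal distributions:
KL = log(s2/s1) + (s1^2 + (m1-m2)^2)/(2*s2^2) - 1/2.
log(3/3) = 0.0.
(3^2 + (-1-3)^2)/(2*3^2) = (9 + 16)/18 = 1.388889.
KL = 0.0 + 1.388889 - 0.5 = 0.8889

0.8889


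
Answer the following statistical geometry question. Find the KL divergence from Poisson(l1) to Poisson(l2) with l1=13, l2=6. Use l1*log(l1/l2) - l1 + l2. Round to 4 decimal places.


KL divergence for Poisson:
KL = l1*log(l1/l2) - l1 + l2.
l1 = 13, l2 = 6.
log(13/6) = 0.77319.
l1*log(l1/l2) = 13 * 0.77319 = 10.051469.
KL = 10.051469 - 13 + 6 = 3.0515

3.0515


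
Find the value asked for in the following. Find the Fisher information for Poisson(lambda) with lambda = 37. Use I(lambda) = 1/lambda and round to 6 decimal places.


Fisher information for Poisson: I(lambda) = 1/lambda.
lambda = 37.
I(lambda) = 1/37 = 0.027027

0.027027


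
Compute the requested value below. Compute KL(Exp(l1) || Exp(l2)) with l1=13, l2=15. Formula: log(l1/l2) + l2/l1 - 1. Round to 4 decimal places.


KL divergence for exponential family:
KL = log(l1/l2) + l2/l1 - 1.
log(13/15) = -0.143101.
15/13 = 1.153846.
KL = -0.143101 + 1.153846 - 1 = 0.0107

0.0107


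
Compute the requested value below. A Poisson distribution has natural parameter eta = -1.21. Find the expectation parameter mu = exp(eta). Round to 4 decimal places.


Expectation parameter for Poisson exponential family:
mu = exp(eta).
eta = -1.21.
mu = exp(-1.21) = 0.2982

0.2982


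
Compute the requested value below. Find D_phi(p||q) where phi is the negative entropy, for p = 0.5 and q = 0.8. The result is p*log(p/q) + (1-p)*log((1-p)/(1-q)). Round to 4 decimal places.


Bregman divergence with negative entropy generator:
D = p*log(p/q) + (1-p)*log((1-p)/(1-q)).
p = 0.5, q = 0.8.
p*log(p/q) = 0.5*log(0.5/0.8) = -0.235002.
(1-p)*log((1-p)/(1-q)) = 0.5*log(0.5/0.2) = 0.458145.
D = -0.235002 + 0.458145 = 0.2231

0.2231


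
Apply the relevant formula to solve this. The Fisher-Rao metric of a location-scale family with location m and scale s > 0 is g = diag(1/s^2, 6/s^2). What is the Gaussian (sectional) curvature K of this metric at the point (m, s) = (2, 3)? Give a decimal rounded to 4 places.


The metric has the form g = (A dm^2 + B ds^2)/s^2 with A = 1, B = 6.
Substitute u = sqrt(A/B)*m: g = B*(du^2 + ds^2)/s^2, i.e. B times the
Poincare upper half-plane metric, which has constant Gaussian curvature -1.
Scaling a 2D metric by a constant c divides the Gaussian curvature by c,
so K = -1/B = -1/(6) = -0.1667 everywhere (the point (m, s) = (2, 3) is irrelevant:
the curvature is constant).
The requested Gaussian curvature is K = -0.1667.

-0.1667


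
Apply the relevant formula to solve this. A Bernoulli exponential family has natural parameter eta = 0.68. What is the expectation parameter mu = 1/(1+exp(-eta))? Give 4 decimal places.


Dual coordinate (expectation parameter) for Bernoulli:
mu = 1/(1+exp(-eta)).
eta = 0.68.
exp(-eta) = exp(-0.68) = 0.506617.
mu = 1/(1+0.506617) = 0.6637

0.6637


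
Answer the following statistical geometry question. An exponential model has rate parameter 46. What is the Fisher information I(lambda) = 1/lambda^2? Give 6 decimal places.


Fisher information for exponential: I(lambda) = 1/lambda^2.
lambda = 46, lambda^2 = 2116.
I = 1/2116 = 0.000473

0.000473


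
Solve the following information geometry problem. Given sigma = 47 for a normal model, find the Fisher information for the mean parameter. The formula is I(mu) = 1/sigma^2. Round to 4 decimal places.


The Fisher information for the mean of a normal distribution is I(mu) = 1/sigma^2.
sigma = 47, so sigma^2 = 2209.
I(mu) = 1/2209 = 0.0005

0.0005


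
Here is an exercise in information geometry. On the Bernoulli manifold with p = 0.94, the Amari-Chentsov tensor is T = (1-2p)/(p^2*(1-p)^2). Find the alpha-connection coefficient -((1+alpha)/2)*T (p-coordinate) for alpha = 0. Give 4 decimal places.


Skewness (Amari-Chentsov) tensor: T = (1-2p)/(p^2*(1-p)^2).
p = 0.94, 1-2p = -0.88, p^2 = 0.8836, (1-p)^2 = 0.0036.
T = -0.88/(0.8836 * 0.0036) = -276.646044.
In the p-coordinate, Gamma^(alpha) = Gamma^(0) - (alpha/2)*T with Gamma^(0) = (1/2)*g'(p) = -T/2,
so Gamma^(alpha) = -((1+alpha)/2)*T.
alpha = 0, -(1+alpha)/2 = -0.5.
Gamma = -0.5 * -276.646044 = 138.3230

138.3230


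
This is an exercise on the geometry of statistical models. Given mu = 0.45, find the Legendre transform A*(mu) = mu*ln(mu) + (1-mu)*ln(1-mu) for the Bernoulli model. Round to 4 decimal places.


Legendre transform for Bernoulli:
A*(mu) = mu*log(mu) + (1-mu)*log(1-mu).
mu = 0.45, 1-mu = 0.55.
mu*log(mu) = 0.45*log(0.45) = -0.359328.
(1-mu)*log(1-mu) = 0.55*log(0.55) = -0.32881.
A* = -0.359328 + -0.32881 = -0.6881

-0.6881


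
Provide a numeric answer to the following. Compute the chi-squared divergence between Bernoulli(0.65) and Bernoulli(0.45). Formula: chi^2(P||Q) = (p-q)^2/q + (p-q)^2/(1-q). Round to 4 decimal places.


Chi-squared divergence between Bernoulli distributions:
chi^2 = (p-q)^2/q + (p-q)^2/(1-q).
p = 0.65, q = 0.45, p-q = 0.2.
(p-q)^2 = 0.04.
term1 = 0.04/0.45 = 0.088889.
term2 = 0.04/0.55 = 0.072727.
chi^2 = 0.088889 + 0.072727 = 0.1616

0.1616


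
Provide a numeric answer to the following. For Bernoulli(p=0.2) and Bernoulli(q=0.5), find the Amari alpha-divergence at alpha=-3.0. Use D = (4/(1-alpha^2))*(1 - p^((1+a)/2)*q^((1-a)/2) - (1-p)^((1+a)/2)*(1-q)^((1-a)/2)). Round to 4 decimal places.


Amari alpha-divergence:
D = (4/(1-alpha^2))*(1 - p^((1+a)/2)*q^((1-a)/2) - (1-p)^((1+a)/2)*(1-q)^((1-a)/2)).
alpha = -3.0, p = 0.2, q = 0.5.
e1 = (1+alpha)/2 = -1.0, e2 = (1-alpha)/2 = 2.0.
t1 = p^e1 * q^e2 = 0.2^-1.0 * 0.5^2.0 = 1.25.
t2 = (1-p)^e1 * (1-q)^e2 = 0.8^-1.0 * 0.5^2.0 = 0.3125.
4/(1-alpha^2) = -0.5.
D = -0.5*(1 - 1.25 - 0.3125) = 0.2813

0.2813


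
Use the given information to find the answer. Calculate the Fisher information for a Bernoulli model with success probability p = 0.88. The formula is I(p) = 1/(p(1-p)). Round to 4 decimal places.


For Bernoulli(p), Fisher information is I(p) = 1/(p*(1-p)).
p = 0.88, 1-p = 0.12.
p*(1-p) = 0.1056.
I(p) = 1/0.1056 = 9.4697

9.4697


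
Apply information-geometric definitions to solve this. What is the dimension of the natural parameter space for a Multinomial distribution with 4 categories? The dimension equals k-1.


Exponential family dimension calculation:
For Multinomial with k=4 categories, dim = k-1 = 3.

3


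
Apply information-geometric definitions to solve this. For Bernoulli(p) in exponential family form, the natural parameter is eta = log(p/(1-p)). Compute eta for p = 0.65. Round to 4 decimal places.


Natural parameter for Bernoulli: eta = log(p/(1-p)).
p = 0.65, 1-p = 0.35.
p/(1-p) = 1.857143.
eta = log(1.857143) = 0.6190

0.6190


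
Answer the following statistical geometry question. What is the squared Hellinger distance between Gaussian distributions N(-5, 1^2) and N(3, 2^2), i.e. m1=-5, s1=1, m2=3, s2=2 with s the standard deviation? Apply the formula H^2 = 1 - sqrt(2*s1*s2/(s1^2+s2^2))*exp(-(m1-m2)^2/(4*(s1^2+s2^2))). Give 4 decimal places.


Squared Hellinger distance for Gaussians:
H^2 = 1 - sqrt(2*s1*s2/(s1^2+s2^2)) * exp(-(m1-m2)^2/(4*(s1^2+s2^2))).
s1^2 = 1, s2^2 = 4, s1^2+s2^2 = 5.
sqrt(2*1*2/(5)) = 0.894427.
(m1-m2)^2 = (-8)^2 = 64.
exp(-64/(4*5)) = exp(-3.2) = 0.040762.
H^2 = 1 - 0.894427*0.040762 = 0.9635

0.9635


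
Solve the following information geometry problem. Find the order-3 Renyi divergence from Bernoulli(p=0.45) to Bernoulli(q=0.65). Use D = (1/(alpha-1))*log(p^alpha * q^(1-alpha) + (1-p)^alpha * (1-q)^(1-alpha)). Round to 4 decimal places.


Renyi divergence of order alpha between Bernoulli distributions:
D = (1/(alpha-1))*log(p^alpha * q^(1-alpha) + (1-p)^alpha * (1-q)^(1-alpha)).
alpha = 3, p = 0.45, q = 0.65.
p^alpha * q^(1-alpha) = 0.45^3 * 0.65^-2 = 0.21568.
(1-p)^alpha * (1-q)^(1-alpha) = 0.55^3 * 0.35^-2 = 1.358163.
sum = 0.21568 + 1.358163 = 1.573844.
D = (1/2)*log(1.573844) = 0.2268

0.2268


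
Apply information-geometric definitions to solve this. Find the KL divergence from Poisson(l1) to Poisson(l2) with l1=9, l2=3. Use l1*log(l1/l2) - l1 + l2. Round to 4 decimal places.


KL divergence for Poisson:
KL = l1*log(l1/l2) - l1 + l2.
l1 = 9, l2 = 3.
log(9/3) = 1.098612.
l1*log(l1/l2) = 9 * 1.098612 = 9.887511.
KL = 9.887511 - 9 + 3 = 3.8875

3.8875


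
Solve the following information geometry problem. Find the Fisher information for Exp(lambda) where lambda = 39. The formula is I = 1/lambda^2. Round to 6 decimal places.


Fisher information for exponential: I(lambda) = 1/lambda^2.
lambda = 39, lambda^2 = 1521.
I = 1/1521 = 0.000657

0.000657


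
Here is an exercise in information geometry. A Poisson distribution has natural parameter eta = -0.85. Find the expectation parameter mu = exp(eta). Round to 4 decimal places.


Expectation parameter for Poisson exponential family:
mu = exp(eta).
eta = -0.85.
mu = exp(-0.85) = 0.4274

0.4274


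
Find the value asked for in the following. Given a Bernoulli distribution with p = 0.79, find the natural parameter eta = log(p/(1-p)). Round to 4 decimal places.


Natural parameter for Bernoulli: eta = log(p/(1-p)).
p = 0.79, 1-p = 0.21.
p/(1-p) = 3.761905.
eta = log(3.761905) = 1.3249

1.3249


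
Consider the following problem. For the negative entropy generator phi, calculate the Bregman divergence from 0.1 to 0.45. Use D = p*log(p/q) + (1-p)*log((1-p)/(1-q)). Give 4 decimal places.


Bregman divergence with negative entropy generator:
D = p*log(p/q) + (1-p)*log((1-p)/(1-q)).
p = 0.1, q = 0.45.
p*log(p/q) = 0.1*log(0.1/0.45) = -0.150408.
(1-p)*log((1-p)/(1-q)) = 0.9*log(0.9/0.55) = 0.443229.
D = -0.150408 + 0.443229 = 0.2928

0.2928


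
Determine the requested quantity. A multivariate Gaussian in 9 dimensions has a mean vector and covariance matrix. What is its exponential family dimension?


Exponential family dimension calculation:
For 9-dim MVN: mean has 9 params, covariance has 9*10/2 = 45 unique entries.
Total dim = 9 + 45 = 54.

54


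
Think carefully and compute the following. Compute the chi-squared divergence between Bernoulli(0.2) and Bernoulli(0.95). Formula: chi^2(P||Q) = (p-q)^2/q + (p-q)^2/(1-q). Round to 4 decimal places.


Chi-squared divergence between Bernoulli distributions:
chi^2 = (p-q)^2/q + (p-q)^2/(1-q).
p = 0.2, q = 0.95, p-q = -0.75.
(p-q)^2 = 0.5625.
term1 = 0.5625/0.95 = 0.592105.
term2 = 0.5625/0.05 = 11.25.
chi^2 = 0.592105 + 11.25 = 11.8421

11.8421


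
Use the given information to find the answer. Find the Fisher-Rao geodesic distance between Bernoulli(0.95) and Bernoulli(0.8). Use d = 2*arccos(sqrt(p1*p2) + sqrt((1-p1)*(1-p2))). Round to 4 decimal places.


Geodesic distance on Bernoulli manifold:
d(p1,p2) = 2*arccos(sqrt(p1*p2) + sqrt((1-p1)*(1-p2))).
sqrt(p1*p2) = sqrt(0.95*0.8) = 0.87178.
sqrt((1-p1)*(1-p2)) = sqrt(0.05*0.2) = 0.1.
arg = 0.87178 + 0.1 = 0.97178.
d = 2*arccos(0.97178) = 0.4763

0.4763


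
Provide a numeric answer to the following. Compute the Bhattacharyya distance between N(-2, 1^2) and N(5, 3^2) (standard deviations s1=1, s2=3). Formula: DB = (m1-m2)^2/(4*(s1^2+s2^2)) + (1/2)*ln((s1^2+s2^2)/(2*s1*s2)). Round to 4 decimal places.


Bhattacharyya distance between two Gaussians:
DB = (m1-m2)^2/(4*(s1^2+s2^2)) + (1/2)*ln((s1^2+s2^2)/(2*s1*s2)).
(m1-m2)^2 = (-7)^2 = 49.
s1^2+s2^2 = 1 + 9 = 10.
term1 = 49/40 = 1.225.
term2 = 0.5*ln(10/6.0) = 0.255413.
DB = 1.225 + 0.255413 = 1.4804

1.4804


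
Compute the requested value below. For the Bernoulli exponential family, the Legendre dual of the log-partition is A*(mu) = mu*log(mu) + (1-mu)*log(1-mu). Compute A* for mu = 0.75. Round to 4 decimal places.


Legendre transform for Bernoulli:
A*(mu) = mu*log(mu) + (1-mu)*log(1-mu).
mu = 0.75, 1-mu = 0.25.
mu*log(mu) = 0.75*log(0.75) = -0.215762.
(1-mu)*log(1-mu) = 0.25*log(0.25) = -0.346574.
A* = -0.215762 + -0.346574 = -0.5623

-0.5623
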